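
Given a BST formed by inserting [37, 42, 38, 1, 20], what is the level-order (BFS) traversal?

Tree insertion order: [37, 42, 38, 1, 20]
Tree (level-order array): [37, 1, 42, None, 20, 38]
BFS from the root, enqueuing left then right child of each popped node:
  queue [37] -> pop 37, enqueue [1, 42], visited so far: [37]
  queue [1, 42] -> pop 1, enqueue [20], visited so far: [37, 1]
  queue [42, 20] -> pop 42, enqueue [38], visited so far: [37, 1, 42]
  queue [20, 38] -> pop 20, enqueue [none], visited so far: [37, 1, 42, 20]
  queue [38] -> pop 38, enqueue [none], visited so far: [37, 1, 42, 20, 38]
Result: [37, 1, 42, 20, 38]


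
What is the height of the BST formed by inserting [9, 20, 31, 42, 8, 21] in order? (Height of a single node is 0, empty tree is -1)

Insertion order: [9, 20, 31, 42, 8, 21]
Tree (level-order array): [9, 8, 20, None, None, None, 31, 21, 42]
Compute height bottom-up (empty subtree = -1):
  height(8) = 1 + max(-1, -1) = 0
  height(21) = 1 + max(-1, -1) = 0
  height(42) = 1 + max(-1, -1) = 0
  height(31) = 1 + max(0, 0) = 1
  height(20) = 1 + max(-1, 1) = 2
  height(9) = 1 + max(0, 2) = 3
Height = 3


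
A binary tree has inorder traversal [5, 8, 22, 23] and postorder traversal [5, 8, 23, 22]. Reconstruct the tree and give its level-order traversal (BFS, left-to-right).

Inorder:   [5, 8, 22, 23]
Postorder: [5, 8, 23, 22]
Algorithm: postorder visits root last, so walk postorder right-to-left;
each value is the root of the current inorder slice — split it at that
value, recurse on the right subtree first, then the left.
Recursive splits:
  root=22; inorder splits into left=[5, 8], right=[23]
  root=23; inorder splits into left=[], right=[]
  root=8; inorder splits into left=[5], right=[]
  root=5; inorder splits into left=[], right=[]
Reconstructed level-order: [22, 8, 23, 5]


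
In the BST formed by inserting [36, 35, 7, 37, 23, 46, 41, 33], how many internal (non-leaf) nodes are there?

Tree built from: [36, 35, 7, 37, 23, 46, 41, 33]
Tree (level-order array): [36, 35, 37, 7, None, None, 46, None, 23, 41, None, None, 33]
Rule: An internal node has at least one child.
Per-node child counts:
  node 36: 2 child(ren)
  node 35: 1 child(ren)
  node 7: 1 child(ren)
  node 23: 1 child(ren)
  node 33: 0 child(ren)
  node 37: 1 child(ren)
  node 46: 1 child(ren)
  node 41: 0 child(ren)
Matching nodes: [36, 35, 7, 23, 37, 46]
Count of internal (non-leaf) nodes: 6


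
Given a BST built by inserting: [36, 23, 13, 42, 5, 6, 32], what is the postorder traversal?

Tree insertion order: [36, 23, 13, 42, 5, 6, 32]
Tree (level-order array): [36, 23, 42, 13, 32, None, None, 5, None, None, None, None, 6]
Postorder traversal: [6, 5, 13, 32, 23, 42, 36]


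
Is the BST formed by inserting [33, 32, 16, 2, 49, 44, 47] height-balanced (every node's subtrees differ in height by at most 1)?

Tree (level-order array): [33, 32, 49, 16, None, 44, None, 2, None, None, 47]
Definition: a tree is height-balanced if, at every node, |h(left) - h(right)| <= 1 (empty subtree has height -1).
Bottom-up per-node check:
  node 2: h_left=-1, h_right=-1, diff=0 [OK], height=0
  node 16: h_left=0, h_right=-1, diff=1 [OK], height=1
  node 32: h_left=1, h_right=-1, diff=2 [FAIL (|1--1|=2 > 1)], height=2
  node 47: h_left=-1, h_right=-1, diff=0 [OK], height=0
  node 44: h_left=-1, h_right=0, diff=1 [OK], height=1
  node 49: h_left=1, h_right=-1, diff=2 [FAIL (|1--1|=2 > 1)], height=2
  node 33: h_left=2, h_right=2, diff=0 [OK], height=3
Node 32 violates the condition: |1 - -1| = 2 > 1.
Result: Not balanced


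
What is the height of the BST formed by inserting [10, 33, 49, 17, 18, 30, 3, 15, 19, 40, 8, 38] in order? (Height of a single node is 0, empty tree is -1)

Insertion order: [10, 33, 49, 17, 18, 30, 3, 15, 19, 40, 8, 38]
Tree (level-order array): [10, 3, 33, None, 8, 17, 49, None, None, 15, 18, 40, None, None, None, None, 30, 38, None, 19]
Compute height bottom-up (empty subtree = -1):
  height(8) = 1 + max(-1, -1) = 0
  height(3) = 1 + max(-1, 0) = 1
  height(15) = 1 + max(-1, -1) = 0
  height(19) = 1 + max(-1, -1) = 0
  height(30) = 1 + max(0, -1) = 1
  height(18) = 1 + max(-1, 1) = 2
  height(17) = 1 + max(0, 2) = 3
  height(38) = 1 + max(-1, -1) = 0
  height(40) = 1 + max(0, -1) = 1
  height(49) = 1 + max(1, -1) = 2
  height(33) = 1 + max(3, 2) = 4
  height(10) = 1 + max(1, 4) = 5
Height = 5


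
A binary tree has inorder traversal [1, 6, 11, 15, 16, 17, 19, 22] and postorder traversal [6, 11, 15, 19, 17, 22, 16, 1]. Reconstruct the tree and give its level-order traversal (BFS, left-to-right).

Inorder:   [1, 6, 11, 15, 16, 17, 19, 22]
Postorder: [6, 11, 15, 19, 17, 22, 16, 1]
Algorithm: postorder visits root last, so walk postorder right-to-left;
each value is the root of the current inorder slice — split it at that
value, recurse on the right subtree first, then the left.
Recursive splits:
  root=1; inorder splits into left=[], right=[6, 11, 15, 16, 17, 19, 22]
  root=16; inorder splits into left=[6, 11, 15], right=[17, 19, 22]
  root=22; inorder splits into left=[17, 19], right=[]
  root=17; inorder splits into left=[], right=[19]
  root=19; inorder splits into left=[], right=[]
  root=15; inorder splits into left=[6, 11], right=[]
  root=11; inorder splits into left=[6], right=[]
  root=6; inorder splits into left=[], right=[]
Reconstructed level-order: [1, 16, 15, 22, 11, 17, 6, 19]


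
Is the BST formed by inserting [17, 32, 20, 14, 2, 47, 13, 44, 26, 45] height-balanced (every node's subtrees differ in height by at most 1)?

Tree (level-order array): [17, 14, 32, 2, None, 20, 47, None, 13, None, 26, 44, None, None, None, None, None, None, 45]
Definition: a tree is height-balanced if, at every node, |h(left) - h(right)| <= 1 (empty subtree has height -1).
Bottom-up per-node check:
  node 13: h_left=-1, h_right=-1, diff=0 [OK], height=0
  node 2: h_left=-1, h_right=0, diff=1 [OK], height=1
  node 14: h_left=1, h_right=-1, diff=2 [FAIL (|1--1|=2 > 1)], height=2
  node 26: h_left=-1, h_right=-1, diff=0 [OK], height=0
  node 20: h_left=-1, h_right=0, diff=1 [OK], height=1
  node 45: h_left=-1, h_right=-1, diff=0 [OK], height=0
  node 44: h_left=-1, h_right=0, diff=1 [OK], height=1
  node 47: h_left=1, h_right=-1, diff=2 [FAIL (|1--1|=2 > 1)], height=2
  node 32: h_left=1, h_right=2, diff=1 [OK], height=3
  node 17: h_left=2, h_right=3, diff=1 [OK], height=4
Node 14 violates the condition: |1 - -1| = 2 > 1.
Result: Not balanced


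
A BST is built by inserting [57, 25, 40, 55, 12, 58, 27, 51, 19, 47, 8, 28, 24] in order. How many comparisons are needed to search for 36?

Search path for 36: 57 -> 25 -> 40 -> 27 -> 28
Found: False
Comparisons: 5


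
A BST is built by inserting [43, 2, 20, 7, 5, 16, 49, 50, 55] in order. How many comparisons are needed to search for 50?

Search path for 50: 43 -> 49 -> 50
Found: True
Comparisons: 3


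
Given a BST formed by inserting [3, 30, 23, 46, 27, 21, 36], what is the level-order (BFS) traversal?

Tree insertion order: [3, 30, 23, 46, 27, 21, 36]
Tree (level-order array): [3, None, 30, 23, 46, 21, 27, 36]
BFS from the root, enqueuing left then right child of each popped node:
  queue [3] -> pop 3, enqueue [30], visited so far: [3]
  queue [30] -> pop 30, enqueue [23, 46], visited so far: [3, 30]
  queue [23, 46] -> pop 23, enqueue [21, 27], visited so far: [3, 30, 23]
  queue [46, 21, 27] -> pop 46, enqueue [36], visited so far: [3, 30, 23, 46]
  queue [21, 27, 36] -> pop 21, enqueue [none], visited so far: [3, 30, 23, 46, 21]
  queue [27, 36] -> pop 27, enqueue [none], visited so far: [3, 30, 23, 46, 21, 27]
  queue [36] -> pop 36, enqueue [none], visited so far: [3, 30, 23, 46, 21, 27, 36]
Result: [3, 30, 23, 46, 21, 27, 36]


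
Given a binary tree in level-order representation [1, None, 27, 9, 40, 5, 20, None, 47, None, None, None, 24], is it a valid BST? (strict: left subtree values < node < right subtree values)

Level-order array: [1, None, 27, 9, 40, 5, 20, None, 47, None, None, None, 24]
Validate using subtree bounds (lo, hi): at each node, require lo < value < hi,
then recurse left with hi=value and right with lo=value.
Preorder trace (stopping at first violation):
  at node 1 with bounds (-inf, +inf): OK
  at node 27 with bounds (1, +inf): OK
  at node 9 with bounds (1, 27): OK
  at node 5 with bounds (1, 9): OK
  at node 20 with bounds (9, 27): OK
  at node 24 with bounds (20, 27): OK
  at node 40 with bounds (27, +inf): OK
  at node 47 with bounds (40, +inf): OK
No violation found at any node.
Result: Valid BST


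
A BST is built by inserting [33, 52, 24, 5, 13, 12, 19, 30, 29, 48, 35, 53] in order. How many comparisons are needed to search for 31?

Search path for 31: 33 -> 24 -> 30
Found: False
Comparisons: 3


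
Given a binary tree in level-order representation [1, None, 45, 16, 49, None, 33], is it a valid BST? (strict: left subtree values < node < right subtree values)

Level-order array: [1, None, 45, 16, 49, None, 33]
Validate using subtree bounds (lo, hi): at each node, require lo < value < hi,
then recurse left with hi=value and right with lo=value.
Preorder trace (stopping at first violation):
  at node 1 with bounds (-inf, +inf): OK
  at node 45 with bounds (1, +inf): OK
  at node 16 with bounds (1, 45): OK
  at node 33 with bounds (16, 45): OK
  at node 49 with bounds (45, +inf): OK
No violation found at any node.
Result: Valid BST


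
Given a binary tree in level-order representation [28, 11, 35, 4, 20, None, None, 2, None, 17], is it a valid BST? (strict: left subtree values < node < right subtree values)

Level-order array: [28, 11, 35, 4, 20, None, None, 2, None, 17]
Validate using subtree bounds (lo, hi): at each node, require lo < value < hi,
then recurse left with hi=value and right with lo=value.
Preorder trace (stopping at first violation):
  at node 28 with bounds (-inf, +inf): OK
  at node 11 with bounds (-inf, 28): OK
  at node 4 with bounds (-inf, 11): OK
  at node 2 with bounds (-inf, 4): OK
  at node 20 with bounds (11, 28): OK
  at node 17 with bounds (11, 20): OK
  at node 35 with bounds (28, +inf): OK
No violation found at any node.
Result: Valid BST


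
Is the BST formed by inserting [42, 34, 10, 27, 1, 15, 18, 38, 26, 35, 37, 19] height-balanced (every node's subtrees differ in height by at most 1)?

Tree (level-order array): [42, 34, None, 10, 38, 1, 27, 35, None, None, None, 15, None, None, 37, None, 18, None, None, None, 26, 19]
Definition: a tree is height-balanced if, at every node, |h(left) - h(right)| <= 1 (empty subtree has height -1).
Bottom-up per-node check:
  node 1: h_left=-1, h_right=-1, diff=0 [OK], height=0
  node 19: h_left=-1, h_right=-1, diff=0 [OK], height=0
  node 26: h_left=0, h_right=-1, diff=1 [OK], height=1
  node 18: h_left=-1, h_right=1, diff=2 [FAIL (|-1-1|=2 > 1)], height=2
  node 15: h_left=-1, h_right=2, diff=3 [FAIL (|-1-2|=3 > 1)], height=3
  node 27: h_left=3, h_right=-1, diff=4 [FAIL (|3--1|=4 > 1)], height=4
  node 10: h_left=0, h_right=4, diff=4 [FAIL (|0-4|=4 > 1)], height=5
  node 37: h_left=-1, h_right=-1, diff=0 [OK], height=0
  node 35: h_left=-1, h_right=0, diff=1 [OK], height=1
  node 38: h_left=1, h_right=-1, diff=2 [FAIL (|1--1|=2 > 1)], height=2
  node 34: h_left=5, h_right=2, diff=3 [FAIL (|5-2|=3 > 1)], height=6
  node 42: h_left=6, h_right=-1, diff=7 [FAIL (|6--1|=7 > 1)], height=7
Node 18 violates the condition: |-1 - 1| = 2 > 1.
Result: Not balanced


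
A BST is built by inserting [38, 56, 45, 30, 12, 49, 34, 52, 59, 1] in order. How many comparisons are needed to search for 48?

Search path for 48: 38 -> 56 -> 45 -> 49
Found: False
Comparisons: 4


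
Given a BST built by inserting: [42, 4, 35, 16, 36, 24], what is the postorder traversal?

Tree insertion order: [42, 4, 35, 16, 36, 24]
Tree (level-order array): [42, 4, None, None, 35, 16, 36, None, 24]
Postorder traversal: [24, 16, 36, 35, 4, 42]


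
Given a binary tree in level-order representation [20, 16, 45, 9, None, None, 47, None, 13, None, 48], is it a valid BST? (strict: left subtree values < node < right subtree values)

Level-order array: [20, 16, 45, 9, None, None, 47, None, 13, None, 48]
Validate using subtree bounds (lo, hi): at each node, require lo < value < hi,
then recurse left with hi=value and right with lo=value.
Preorder trace (stopping at first violation):
  at node 20 with bounds (-inf, +inf): OK
  at node 16 with bounds (-inf, 20): OK
  at node 9 with bounds (-inf, 16): OK
  at node 13 with bounds (9, 16): OK
  at node 45 with bounds (20, +inf): OK
  at node 47 with bounds (45, +inf): OK
  at node 48 with bounds (47, +inf): OK
No violation found at any node.
Result: Valid BST


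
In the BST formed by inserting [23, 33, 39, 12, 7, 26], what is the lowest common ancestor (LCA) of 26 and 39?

Tree insertion order: [23, 33, 39, 12, 7, 26]
Tree (level-order array): [23, 12, 33, 7, None, 26, 39]
In a BST, the LCA of p=26, q=39 is the first node v on the
root-to-leaf path with p <= v <= q (go left if both < v, right if both > v).
Walk from root:
  at 23: both 26 and 39 > 23, go right
  at 33: 26 <= 33 <= 39, this is the LCA
LCA = 33


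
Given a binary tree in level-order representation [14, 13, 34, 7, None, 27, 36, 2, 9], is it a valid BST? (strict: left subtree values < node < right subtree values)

Level-order array: [14, 13, 34, 7, None, 27, 36, 2, 9]
Validate using subtree bounds (lo, hi): at each node, require lo < value < hi,
then recurse left with hi=value and right with lo=value.
Preorder trace (stopping at first violation):
  at node 14 with bounds (-inf, +inf): OK
  at node 13 with bounds (-inf, 14): OK
  at node 7 with bounds (-inf, 13): OK
  at node 2 with bounds (-inf, 7): OK
  at node 9 with bounds (7, 13): OK
  at node 34 with bounds (14, +inf): OK
  at node 27 with bounds (14, 34): OK
  at node 36 with bounds (34, +inf): OK
No violation found at any node.
Result: Valid BST


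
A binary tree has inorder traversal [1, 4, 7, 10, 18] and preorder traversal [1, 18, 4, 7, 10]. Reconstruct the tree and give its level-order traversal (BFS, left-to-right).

Inorder:  [1, 4, 7, 10, 18]
Preorder: [1, 18, 4, 7, 10]
Algorithm: preorder visits root first, so consume preorder in order;
for each root, split the current inorder slice at that value into
left-subtree inorder and right-subtree inorder, then recurse.
Recursive splits:
  root=1; inorder splits into left=[], right=[4, 7, 10, 18]
  root=18; inorder splits into left=[4, 7, 10], right=[]
  root=4; inorder splits into left=[], right=[7, 10]
  root=7; inorder splits into left=[], right=[10]
  root=10; inorder splits into left=[], right=[]
Reconstructed level-order: [1, 18, 4, 7, 10]


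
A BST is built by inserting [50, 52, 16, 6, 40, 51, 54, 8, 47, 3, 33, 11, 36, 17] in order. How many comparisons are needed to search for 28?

Search path for 28: 50 -> 16 -> 40 -> 33 -> 17
Found: False
Comparisons: 5


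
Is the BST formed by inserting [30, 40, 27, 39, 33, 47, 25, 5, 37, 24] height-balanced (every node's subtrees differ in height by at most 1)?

Tree (level-order array): [30, 27, 40, 25, None, 39, 47, 5, None, 33, None, None, None, None, 24, None, 37]
Definition: a tree is height-balanced if, at every node, |h(left) - h(right)| <= 1 (empty subtree has height -1).
Bottom-up per-node check:
  node 24: h_left=-1, h_right=-1, diff=0 [OK], height=0
  node 5: h_left=-1, h_right=0, diff=1 [OK], height=1
  node 25: h_left=1, h_right=-1, diff=2 [FAIL (|1--1|=2 > 1)], height=2
  node 27: h_left=2, h_right=-1, diff=3 [FAIL (|2--1|=3 > 1)], height=3
  node 37: h_left=-1, h_right=-1, diff=0 [OK], height=0
  node 33: h_left=-1, h_right=0, diff=1 [OK], height=1
  node 39: h_left=1, h_right=-1, diff=2 [FAIL (|1--1|=2 > 1)], height=2
  node 47: h_left=-1, h_right=-1, diff=0 [OK], height=0
  node 40: h_left=2, h_right=0, diff=2 [FAIL (|2-0|=2 > 1)], height=3
  node 30: h_left=3, h_right=3, diff=0 [OK], height=4
Node 25 violates the condition: |1 - -1| = 2 > 1.
Result: Not balanced


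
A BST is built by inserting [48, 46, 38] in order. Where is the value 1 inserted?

Starting tree (level order): [48, 46, None, 38]
Insertion path: 48 -> 46 -> 38
Result: insert 1 as left child of 38
Final tree (level order): [48, 46, None, 38, None, 1]


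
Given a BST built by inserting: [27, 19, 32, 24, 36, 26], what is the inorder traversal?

Tree insertion order: [27, 19, 32, 24, 36, 26]
Tree (level-order array): [27, 19, 32, None, 24, None, 36, None, 26]
Inorder traversal: [19, 24, 26, 27, 32, 36]


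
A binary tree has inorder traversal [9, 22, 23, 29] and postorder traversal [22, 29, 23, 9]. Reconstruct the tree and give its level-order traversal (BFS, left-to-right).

Inorder:   [9, 22, 23, 29]
Postorder: [22, 29, 23, 9]
Algorithm: postorder visits root last, so walk postorder right-to-left;
each value is the root of the current inorder slice — split it at that
value, recurse on the right subtree first, then the left.
Recursive splits:
  root=9; inorder splits into left=[], right=[22, 23, 29]
  root=23; inorder splits into left=[22], right=[29]
  root=29; inorder splits into left=[], right=[]
  root=22; inorder splits into left=[], right=[]
Reconstructed level-order: [9, 23, 22, 29]


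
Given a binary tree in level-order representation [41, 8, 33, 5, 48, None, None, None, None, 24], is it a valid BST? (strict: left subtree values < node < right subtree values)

Level-order array: [41, 8, 33, 5, 48, None, None, None, None, 24]
Validate using subtree bounds (lo, hi): at each node, require lo < value < hi,
then recurse left with hi=value and right with lo=value.
Preorder trace (stopping at first violation):
  at node 41 with bounds (-inf, +inf): OK
  at node 8 with bounds (-inf, 41): OK
  at node 5 with bounds (-inf, 8): OK
  at node 48 with bounds (8, 41): VIOLATION
Node 48 violates its bound: not (8 < 48 < 41).
Result: Not a valid BST


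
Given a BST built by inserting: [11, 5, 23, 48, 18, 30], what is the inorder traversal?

Tree insertion order: [11, 5, 23, 48, 18, 30]
Tree (level-order array): [11, 5, 23, None, None, 18, 48, None, None, 30]
Inorder traversal: [5, 11, 18, 23, 30, 48]


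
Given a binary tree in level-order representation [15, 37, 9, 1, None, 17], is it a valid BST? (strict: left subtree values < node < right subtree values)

Level-order array: [15, 37, 9, 1, None, 17]
Validate using subtree bounds (lo, hi): at each node, require lo < value < hi,
then recurse left with hi=value and right with lo=value.
Preorder trace (stopping at first violation):
  at node 15 with bounds (-inf, +inf): OK
  at node 37 with bounds (-inf, 15): VIOLATION
Node 37 violates its bound: not (-inf < 37 < 15).
Result: Not a valid BST


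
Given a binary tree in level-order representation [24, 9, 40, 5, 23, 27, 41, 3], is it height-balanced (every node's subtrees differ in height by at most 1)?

Tree (level-order array): [24, 9, 40, 5, 23, 27, 41, 3]
Definition: a tree is height-balanced if, at every node, |h(left) - h(right)| <= 1 (empty subtree has height -1).
Bottom-up per-node check:
  node 3: h_left=-1, h_right=-1, diff=0 [OK], height=0
  node 5: h_left=0, h_right=-1, diff=1 [OK], height=1
  node 23: h_left=-1, h_right=-1, diff=0 [OK], height=0
  node 9: h_left=1, h_right=0, diff=1 [OK], height=2
  node 27: h_left=-1, h_right=-1, diff=0 [OK], height=0
  node 41: h_left=-1, h_right=-1, diff=0 [OK], height=0
  node 40: h_left=0, h_right=0, diff=0 [OK], height=1
  node 24: h_left=2, h_right=1, diff=1 [OK], height=3
All nodes satisfy the balance condition.
Result: Balanced


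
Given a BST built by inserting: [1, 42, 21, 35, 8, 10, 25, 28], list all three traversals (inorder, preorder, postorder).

Tree insertion order: [1, 42, 21, 35, 8, 10, 25, 28]
Tree (level-order array): [1, None, 42, 21, None, 8, 35, None, 10, 25, None, None, None, None, 28]
Inorder (L, root, R): [1, 8, 10, 21, 25, 28, 35, 42]
Preorder (root, L, R): [1, 42, 21, 8, 10, 35, 25, 28]
Postorder (L, R, root): [10, 8, 28, 25, 35, 21, 42, 1]


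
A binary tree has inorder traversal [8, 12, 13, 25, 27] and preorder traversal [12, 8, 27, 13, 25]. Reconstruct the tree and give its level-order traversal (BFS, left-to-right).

Inorder:  [8, 12, 13, 25, 27]
Preorder: [12, 8, 27, 13, 25]
Algorithm: preorder visits root first, so consume preorder in order;
for each root, split the current inorder slice at that value into
left-subtree inorder and right-subtree inorder, then recurse.
Recursive splits:
  root=12; inorder splits into left=[8], right=[13, 25, 27]
  root=8; inorder splits into left=[], right=[]
  root=27; inorder splits into left=[13, 25], right=[]
  root=13; inorder splits into left=[], right=[25]
  root=25; inorder splits into left=[], right=[]
Reconstructed level-order: [12, 8, 27, 13, 25]


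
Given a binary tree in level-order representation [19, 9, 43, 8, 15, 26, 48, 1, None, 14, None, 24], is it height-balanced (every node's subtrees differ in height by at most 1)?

Tree (level-order array): [19, 9, 43, 8, 15, 26, 48, 1, None, 14, None, 24]
Definition: a tree is height-balanced if, at every node, |h(left) - h(right)| <= 1 (empty subtree has height -1).
Bottom-up per-node check:
  node 1: h_left=-1, h_right=-1, diff=0 [OK], height=0
  node 8: h_left=0, h_right=-1, diff=1 [OK], height=1
  node 14: h_left=-1, h_right=-1, diff=0 [OK], height=0
  node 15: h_left=0, h_right=-1, diff=1 [OK], height=1
  node 9: h_left=1, h_right=1, diff=0 [OK], height=2
  node 24: h_left=-1, h_right=-1, diff=0 [OK], height=0
  node 26: h_left=0, h_right=-1, diff=1 [OK], height=1
  node 48: h_left=-1, h_right=-1, diff=0 [OK], height=0
  node 43: h_left=1, h_right=0, diff=1 [OK], height=2
  node 19: h_left=2, h_right=2, diff=0 [OK], height=3
All nodes satisfy the balance condition.
Result: Balanced


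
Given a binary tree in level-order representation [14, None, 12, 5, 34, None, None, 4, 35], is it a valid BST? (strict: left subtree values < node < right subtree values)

Level-order array: [14, None, 12, 5, 34, None, None, 4, 35]
Validate using subtree bounds (lo, hi): at each node, require lo < value < hi,
then recurse left with hi=value and right with lo=value.
Preorder trace (stopping at first violation):
  at node 14 with bounds (-inf, +inf): OK
  at node 12 with bounds (14, +inf): VIOLATION
Node 12 violates its bound: not (14 < 12 < +inf).
Result: Not a valid BST


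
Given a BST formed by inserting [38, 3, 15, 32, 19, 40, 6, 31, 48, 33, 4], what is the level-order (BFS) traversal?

Tree insertion order: [38, 3, 15, 32, 19, 40, 6, 31, 48, 33, 4]
Tree (level-order array): [38, 3, 40, None, 15, None, 48, 6, 32, None, None, 4, None, 19, 33, None, None, None, 31]
BFS from the root, enqueuing left then right child of each popped node:
  queue [38] -> pop 38, enqueue [3, 40], visited so far: [38]
  queue [3, 40] -> pop 3, enqueue [15], visited so far: [38, 3]
  queue [40, 15] -> pop 40, enqueue [48], visited so far: [38, 3, 40]
  queue [15, 48] -> pop 15, enqueue [6, 32], visited so far: [38, 3, 40, 15]
  queue [48, 6, 32] -> pop 48, enqueue [none], visited so far: [38, 3, 40, 15, 48]
  queue [6, 32] -> pop 6, enqueue [4], visited so far: [38, 3, 40, 15, 48, 6]
  queue [32, 4] -> pop 32, enqueue [19, 33], visited so far: [38, 3, 40, 15, 48, 6, 32]
  queue [4, 19, 33] -> pop 4, enqueue [none], visited so far: [38, 3, 40, 15, 48, 6, 32, 4]
  queue [19, 33] -> pop 19, enqueue [31], visited so far: [38, 3, 40, 15, 48, 6, 32, 4, 19]
  queue [33, 31] -> pop 33, enqueue [none], visited so far: [38, 3, 40, 15, 48, 6, 32, 4, 19, 33]
  queue [31] -> pop 31, enqueue [none], visited so far: [38, 3, 40, 15, 48, 6, 32, 4, 19, 33, 31]
Result: [38, 3, 40, 15, 48, 6, 32, 4, 19, 33, 31]


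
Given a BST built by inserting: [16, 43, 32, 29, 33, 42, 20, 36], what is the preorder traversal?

Tree insertion order: [16, 43, 32, 29, 33, 42, 20, 36]
Tree (level-order array): [16, None, 43, 32, None, 29, 33, 20, None, None, 42, None, None, 36]
Preorder traversal: [16, 43, 32, 29, 20, 33, 42, 36]


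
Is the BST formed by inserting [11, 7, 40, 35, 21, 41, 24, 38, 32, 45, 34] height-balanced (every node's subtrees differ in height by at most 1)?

Tree (level-order array): [11, 7, 40, None, None, 35, 41, 21, 38, None, 45, None, 24, None, None, None, None, None, 32, None, 34]
Definition: a tree is height-balanced if, at every node, |h(left) - h(right)| <= 1 (empty subtree has height -1).
Bottom-up per-node check:
  node 7: h_left=-1, h_right=-1, diff=0 [OK], height=0
  node 34: h_left=-1, h_right=-1, diff=0 [OK], height=0
  node 32: h_left=-1, h_right=0, diff=1 [OK], height=1
  node 24: h_left=-1, h_right=1, diff=2 [FAIL (|-1-1|=2 > 1)], height=2
  node 21: h_left=-1, h_right=2, diff=3 [FAIL (|-1-2|=3 > 1)], height=3
  node 38: h_left=-1, h_right=-1, diff=0 [OK], height=0
  node 35: h_left=3, h_right=0, diff=3 [FAIL (|3-0|=3 > 1)], height=4
  node 45: h_left=-1, h_right=-1, diff=0 [OK], height=0
  node 41: h_left=-1, h_right=0, diff=1 [OK], height=1
  node 40: h_left=4, h_right=1, diff=3 [FAIL (|4-1|=3 > 1)], height=5
  node 11: h_left=0, h_right=5, diff=5 [FAIL (|0-5|=5 > 1)], height=6
Node 24 violates the condition: |-1 - 1| = 2 > 1.
Result: Not balanced


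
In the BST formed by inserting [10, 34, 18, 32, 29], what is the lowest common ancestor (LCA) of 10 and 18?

Tree insertion order: [10, 34, 18, 32, 29]
Tree (level-order array): [10, None, 34, 18, None, None, 32, 29]
In a BST, the LCA of p=10, q=18 is the first node v on the
root-to-leaf path with p <= v <= q (go left if both < v, right if both > v).
Walk from root:
  at 10: 10 <= 10 <= 18, this is the LCA
LCA = 10


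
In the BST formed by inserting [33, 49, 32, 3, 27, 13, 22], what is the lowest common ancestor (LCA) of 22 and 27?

Tree insertion order: [33, 49, 32, 3, 27, 13, 22]
Tree (level-order array): [33, 32, 49, 3, None, None, None, None, 27, 13, None, None, 22]
In a BST, the LCA of p=22, q=27 is the first node v on the
root-to-leaf path with p <= v <= q (go left if both < v, right if both > v).
Walk from root:
  at 33: both 22 and 27 < 33, go left
  at 32: both 22 and 27 < 32, go left
  at 3: both 22 and 27 > 3, go right
  at 27: 22 <= 27 <= 27, this is the LCA
LCA = 27


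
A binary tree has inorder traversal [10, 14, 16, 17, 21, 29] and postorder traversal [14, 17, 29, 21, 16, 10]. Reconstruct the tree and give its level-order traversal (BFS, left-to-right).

Inorder:   [10, 14, 16, 17, 21, 29]
Postorder: [14, 17, 29, 21, 16, 10]
Algorithm: postorder visits root last, so walk postorder right-to-left;
each value is the root of the current inorder slice — split it at that
value, recurse on the right subtree first, then the left.
Recursive splits:
  root=10; inorder splits into left=[], right=[14, 16, 17, 21, 29]
  root=16; inorder splits into left=[14], right=[17, 21, 29]
  root=21; inorder splits into left=[17], right=[29]
  root=29; inorder splits into left=[], right=[]
  root=17; inorder splits into left=[], right=[]
  root=14; inorder splits into left=[], right=[]
Reconstructed level-order: [10, 16, 14, 21, 17, 29]


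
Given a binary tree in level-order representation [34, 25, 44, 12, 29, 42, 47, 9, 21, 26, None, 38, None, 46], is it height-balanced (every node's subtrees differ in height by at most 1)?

Tree (level-order array): [34, 25, 44, 12, 29, 42, 47, 9, 21, 26, None, 38, None, 46]
Definition: a tree is height-balanced if, at every node, |h(left) - h(right)| <= 1 (empty subtree has height -1).
Bottom-up per-node check:
  node 9: h_left=-1, h_right=-1, diff=0 [OK], height=0
  node 21: h_left=-1, h_right=-1, diff=0 [OK], height=0
  node 12: h_left=0, h_right=0, diff=0 [OK], height=1
  node 26: h_left=-1, h_right=-1, diff=0 [OK], height=0
  node 29: h_left=0, h_right=-1, diff=1 [OK], height=1
  node 25: h_left=1, h_right=1, diff=0 [OK], height=2
  node 38: h_left=-1, h_right=-1, diff=0 [OK], height=0
  node 42: h_left=0, h_right=-1, diff=1 [OK], height=1
  node 46: h_left=-1, h_right=-1, diff=0 [OK], height=0
  node 47: h_left=0, h_right=-1, diff=1 [OK], height=1
  node 44: h_left=1, h_right=1, diff=0 [OK], height=2
  node 34: h_left=2, h_right=2, diff=0 [OK], height=3
All nodes satisfy the balance condition.
Result: Balanced


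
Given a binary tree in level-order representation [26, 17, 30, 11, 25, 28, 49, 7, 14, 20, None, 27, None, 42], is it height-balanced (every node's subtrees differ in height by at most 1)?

Tree (level-order array): [26, 17, 30, 11, 25, 28, 49, 7, 14, 20, None, 27, None, 42]
Definition: a tree is height-balanced if, at every node, |h(left) - h(right)| <= 1 (empty subtree has height -1).
Bottom-up per-node check:
  node 7: h_left=-1, h_right=-1, diff=0 [OK], height=0
  node 14: h_left=-1, h_right=-1, diff=0 [OK], height=0
  node 11: h_left=0, h_right=0, diff=0 [OK], height=1
  node 20: h_left=-1, h_right=-1, diff=0 [OK], height=0
  node 25: h_left=0, h_right=-1, diff=1 [OK], height=1
  node 17: h_left=1, h_right=1, diff=0 [OK], height=2
  node 27: h_left=-1, h_right=-1, diff=0 [OK], height=0
  node 28: h_left=0, h_right=-1, diff=1 [OK], height=1
  node 42: h_left=-1, h_right=-1, diff=0 [OK], height=0
  node 49: h_left=0, h_right=-1, diff=1 [OK], height=1
  node 30: h_left=1, h_right=1, diff=0 [OK], height=2
  node 26: h_left=2, h_right=2, diff=0 [OK], height=3
All nodes satisfy the balance condition.
Result: Balanced


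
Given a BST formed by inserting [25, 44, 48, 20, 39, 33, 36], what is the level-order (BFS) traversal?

Tree insertion order: [25, 44, 48, 20, 39, 33, 36]
Tree (level-order array): [25, 20, 44, None, None, 39, 48, 33, None, None, None, None, 36]
BFS from the root, enqueuing left then right child of each popped node:
  queue [25] -> pop 25, enqueue [20, 44], visited so far: [25]
  queue [20, 44] -> pop 20, enqueue [none], visited so far: [25, 20]
  queue [44] -> pop 44, enqueue [39, 48], visited so far: [25, 20, 44]
  queue [39, 48] -> pop 39, enqueue [33], visited so far: [25, 20, 44, 39]
  queue [48, 33] -> pop 48, enqueue [none], visited so far: [25, 20, 44, 39, 48]
  queue [33] -> pop 33, enqueue [36], visited so far: [25, 20, 44, 39, 48, 33]
  queue [36] -> pop 36, enqueue [none], visited so far: [25, 20, 44, 39, 48, 33, 36]
Result: [25, 20, 44, 39, 48, 33, 36]


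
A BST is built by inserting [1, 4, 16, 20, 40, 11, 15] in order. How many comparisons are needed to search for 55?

Search path for 55: 1 -> 4 -> 16 -> 20 -> 40
Found: False
Comparisons: 5


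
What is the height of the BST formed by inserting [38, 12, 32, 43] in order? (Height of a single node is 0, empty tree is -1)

Insertion order: [38, 12, 32, 43]
Tree (level-order array): [38, 12, 43, None, 32]
Compute height bottom-up (empty subtree = -1):
  height(32) = 1 + max(-1, -1) = 0
  height(12) = 1 + max(-1, 0) = 1
  height(43) = 1 + max(-1, -1) = 0
  height(38) = 1 + max(1, 0) = 2
Height = 2


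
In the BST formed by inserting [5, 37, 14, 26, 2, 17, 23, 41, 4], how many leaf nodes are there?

Tree built from: [5, 37, 14, 26, 2, 17, 23, 41, 4]
Tree (level-order array): [5, 2, 37, None, 4, 14, 41, None, None, None, 26, None, None, 17, None, None, 23]
Rule: A leaf has 0 children.
Per-node child counts:
  node 5: 2 child(ren)
  node 2: 1 child(ren)
  node 4: 0 child(ren)
  node 37: 2 child(ren)
  node 14: 1 child(ren)
  node 26: 1 child(ren)
  node 17: 1 child(ren)
  node 23: 0 child(ren)
  node 41: 0 child(ren)
Matching nodes: [4, 23, 41]
Count of leaf nodes: 3


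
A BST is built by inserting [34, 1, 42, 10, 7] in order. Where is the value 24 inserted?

Starting tree (level order): [34, 1, 42, None, 10, None, None, 7]
Insertion path: 34 -> 1 -> 10
Result: insert 24 as right child of 10
Final tree (level order): [34, 1, 42, None, 10, None, None, 7, 24]


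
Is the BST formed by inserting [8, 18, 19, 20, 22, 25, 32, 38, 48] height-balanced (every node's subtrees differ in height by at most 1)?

Tree (level-order array): [8, None, 18, None, 19, None, 20, None, 22, None, 25, None, 32, None, 38, None, 48]
Definition: a tree is height-balanced if, at every node, |h(left) - h(right)| <= 1 (empty subtree has height -1).
Bottom-up per-node check:
  node 48: h_left=-1, h_right=-1, diff=0 [OK], height=0
  node 38: h_left=-1, h_right=0, diff=1 [OK], height=1
  node 32: h_left=-1, h_right=1, diff=2 [FAIL (|-1-1|=2 > 1)], height=2
  node 25: h_left=-1, h_right=2, diff=3 [FAIL (|-1-2|=3 > 1)], height=3
  node 22: h_left=-1, h_right=3, diff=4 [FAIL (|-1-3|=4 > 1)], height=4
  node 20: h_left=-1, h_right=4, diff=5 [FAIL (|-1-4|=5 > 1)], height=5
  node 19: h_left=-1, h_right=5, diff=6 [FAIL (|-1-5|=6 > 1)], height=6
  node 18: h_left=-1, h_right=6, diff=7 [FAIL (|-1-6|=7 > 1)], height=7
  node 8: h_left=-1, h_right=7, diff=8 [FAIL (|-1-7|=8 > 1)], height=8
Node 32 violates the condition: |-1 - 1| = 2 > 1.
Result: Not balanced


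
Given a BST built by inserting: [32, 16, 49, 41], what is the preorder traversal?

Tree insertion order: [32, 16, 49, 41]
Tree (level-order array): [32, 16, 49, None, None, 41]
Preorder traversal: [32, 16, 49, 41]


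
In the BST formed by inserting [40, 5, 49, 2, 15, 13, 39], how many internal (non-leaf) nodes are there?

Tree built from: [40, 5, 49, 2, 15, 13, 39]
Tree (level-order array): [40, 5, 49, 2, 15, None, None, None, None, 13, 39]
Rule: An internal node has at least one child.
Per-node child counts:
  node 40: 2 child(ren)
  node 5: 2 child(ren)
  node 2: 0 child(ren)
  node 15: 2 child(ren)
  node 13: 0 child(ren)
  node 39: 0 child(ren)
  node 49: 0 child(ren)
Matching nodes: [40, 5, 15]
Count of internal (non-leaf) nodes: 3


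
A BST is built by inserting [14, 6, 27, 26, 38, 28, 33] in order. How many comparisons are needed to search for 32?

Search path for 32: 14 -> 27 -> 38 -> 28 -> 33
Found: False
Comparisons: 5


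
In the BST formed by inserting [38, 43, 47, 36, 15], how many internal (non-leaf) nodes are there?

Tree built from: [38, 43, 47, 36, 15]
Tree (level-order array): [38, 36, 43, 15, None, None, 47]
Rule: An internal node has at least one child.
Per-node child counts:
  node 38: 2 child(ren)
  node 36: 1 child(ren)
  node 15: 0 child(ren)
  node 43: 1 child(ren)
  node 47: 0 child(ren)
Matching nodes: [38, 36, 43]
Count of internal (non-leaf) nodes: 3


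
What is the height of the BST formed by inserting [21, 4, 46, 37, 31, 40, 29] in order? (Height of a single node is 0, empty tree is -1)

Insertion order: [21, 4, 46, 37, 31, 40, 29]
Tree (level-order array): [21, 4, 46, None, None, 37, None, 31, 40, 29]
Compute height bottom-up (empty subtree = -1):
  height(4) = 1 + max(-1, -1) = 0
  height(29) = 1 + max(-1, -1) = 0
  height(31) = 1 + max(0, -1) = 1
  height(40) = 1 + max(-1, -1) = 0
  height(37) = 1 + max(1, 0) = 2
  height(46) = 1 + max(2, -1) = 3
  height(21) = 1 + max(0, 3) = 4
Height = 4


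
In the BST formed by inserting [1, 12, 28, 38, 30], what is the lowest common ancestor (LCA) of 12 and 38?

Tree insertion order: [1, 12, 28, 38, 30]
Tree (level-order array): [1, None, 12, None, 28, None, 38, 30]
In a BST, the LCA of p=12, q=38 is the first node v on the
root-to-leaf path with p <= v <= q (go left if both < v, right if both > v).
Walk from root:
  at 1: both 12 and 38 > 1, go right
  at 12: 12 <= 12 <= 38, this is the LCA
LCA = 12


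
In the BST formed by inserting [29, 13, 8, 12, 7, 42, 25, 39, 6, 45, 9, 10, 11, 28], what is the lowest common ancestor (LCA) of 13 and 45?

Tree insertion order: [29, 13, 8, 12, 7, 42, 25, 39, 6, 45, 9, 10, 11, 28]
Tree (level-order array): [29, 13, 42, 8, 25, 39, 45, 7, 12, None, 28, None, None, None, None, 6, None, 9, None, None, None, None, None, None, 10, None, 11]
In a BST, the LCA of p=13, q=45 is the first node v on the
root-to-leaf path with p <= v <= q (go left if both < v, right if both > v).
Walk from root:
  at 29: 13 <= 29 <= 45, this is the LCA
LCA = 29


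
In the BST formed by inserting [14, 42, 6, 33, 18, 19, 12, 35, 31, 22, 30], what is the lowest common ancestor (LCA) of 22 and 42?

Tree insertion order: [14, 42, 6, 33, 18, 19, 12, 35, 31, 22, 30]
Tree (level-order array): [14, 6, 42, None, 12, 33, None, None, None, 18, 35, None, 19, None, None, None, 31, 22, None, None, 30]
In a BST, the LCA of p=22, q=42 is the first node v on the
root-to-leaf path with p <= v <= q (go left if both < v, right if both > v).
Walk from root:
  at 14: both 22 and 42 > 14, go right
  at 42: 22 <= 42 <= 42, this is the LCA
LCA = 42


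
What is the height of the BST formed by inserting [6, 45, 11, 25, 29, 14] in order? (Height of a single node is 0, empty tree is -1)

Insertion order: [6, 45, 11, 25, 29, 14]
Tree (level-order array): [6, None, 45, 11, None, None, 25, 14, 29]
Compute height bottom-up (empty subtree = -1):
  height(14) = 1 + max(-1, -1) = 0
  height(29) = 1 + max(-1, -1) = 0
  height(25) = 1 + max(0, 0) = 1
  height(11) = 1 + max(-1, 1) = 2
  height(45) = 1 + max(2, -1) = 3
  height(6) = 1 + max(-1, 3) = 4
Height = 4


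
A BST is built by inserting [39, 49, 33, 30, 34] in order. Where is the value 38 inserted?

Starting tree (level order): [39, 33, 49, 30, 34]
Insertion path: 39 -> 33 -> 34
Result: insert 38 as right child of 34
Final tree (level order): [39, 33, 49, 30, 34, None, None, None, None, None, 38]


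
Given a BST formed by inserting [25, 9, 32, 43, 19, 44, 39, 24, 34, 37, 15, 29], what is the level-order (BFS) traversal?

Tree insertion order: [25, 9, 32, 43, 19, 44, 39, 24, 34, 37, 15, 29]
Tree (level-order array): [25, 9, 32, None, 19, 29, 43, 15, 24, None, None, 39, 44, None, None, None, None, 34, None, None, None, None, 37]
BFS from the root, enqueuing left then right child of each popped node:
  queue [25] -> pop 25, enqueue [9, 32], visited so far: [25]
  queue [9, 32] -> pop 9, enqueue [19], visited so far: [25, 9]
  queue [32, 19] -> pop 32, enqueue [29, 43], visited so far: [25, 9, 32]
  queue [19, 29, 43] -> pop 19, enqueue [15, 24], visited so far: [25, 9, 32, 19]
  queue [29, 43, 15, 24] -> pop 29, enqueue [none], visited so far: [25, 9, 32, 19, 29]
  queue [43, 15, 24] -> pop 43, enqueue [39, 44], visited so far: [25, 9, 32, 19, 29, 43]
  queue [15, 24, 39, 44] -> pop 15, enqueue [none], visited so far: [25, 9, 32, 19, 29, 43, 15]
  queue [24, 39, 44] -> pop 24, enqueue [none], visited so far: [25, 9, 32, 19, 29, 43, 15, 24]
  queue [39, 44] -> pop 39, enqueue [34], visited so far: [25, 9, 32, 19, 29, 43, 15, 24, 39]
  queue [44, 34] -> pop 44, enqueue [none], visited so far: [25, 9, 32, 19, 29, 43, 15, 24, 39, 44]
  queue [34] -> pop 34, enqueue [37], visited so far: [25, 9, 32, 19, 29, 43, 15, 24, 39, 44, 34]
  queue [37] -> pop 37, enqueue [none], visited so far: [25, 9, 32, 19, 29, 43, 15, 24, 39, 44, 34, 37]
Result: [25, 9, 32, 19, 29, 43, 15, 24, 39, 44, 34, 37]


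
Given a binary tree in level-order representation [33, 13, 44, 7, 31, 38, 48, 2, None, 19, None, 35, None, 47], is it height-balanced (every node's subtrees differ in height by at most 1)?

Tree (level-order array): [33, 13, 44, 7, 31, 38, 48, 2, None, 19, None, 35, None, 47]
Definition: a tree is height-balanced if, at every node, |h(left) - h(right)| <= 1 (empty subtree has height -1).
Bottom-up per-node check:
  node 2: h_left=-1, h_right=-1, diff=0 [OK], height=0
  node 7: h_left=0, h_right=-1, diff=1 [OK], height=1
  node 19: h_left=-1, h_right=-1, diff=0 [OK], height=0
  node 31: h_left=0, h_right=-1, diff=1 [OK], height=1
  node 13: h_left=1, h_right=1, diff=0 [OK], height=2
  node 35: h_left=-1, h_right=-1, diff=0 [OK], height=0
  node 38: h_left=0, h_right=-1, diff=1 [OK], height=1
  node 47: h_left=-1, h_right=-1, diff=0 [OK], height=0
  node 48: h_left=0, h_right=-1, diff=1 [OK], height=1
  node 44: h_left=1, h_right=1, diff=0 [OK], height=2
  node 33: h_left=2, h_right=2, diff=0 [OK], height=3
All nodes satisfy the balance condition.
Result: Balanced


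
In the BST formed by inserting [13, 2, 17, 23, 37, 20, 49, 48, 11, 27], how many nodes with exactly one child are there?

Tree built from: [13, 2, 17, 23, 37, 20, 49, 48, 11, 27]
Tree (level-order array): [13, 2, 17, None, 11, None, 23, None, None, 20, 37, None, None, 27, 49, None, None, 48]
Rule: These are nodes with exactly 1 non-null child.
Per-node child counts:
  node 13: 2 child(ren)
  node 2: 1 child(ren)
  node 11: 0 child(ren)
  node 17: 1 child(ren)
  node 23: 2 child(ren)
  node 20: 0 child(ren)
  node 37: 2 child(ren)
  node 27: 0 child(ren)
  node 49: 1 child(ren)
  node 48: 0 child(ren)
Matching nodes: [2, 17, 49]
Count of nodes with exactly one child: 3
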